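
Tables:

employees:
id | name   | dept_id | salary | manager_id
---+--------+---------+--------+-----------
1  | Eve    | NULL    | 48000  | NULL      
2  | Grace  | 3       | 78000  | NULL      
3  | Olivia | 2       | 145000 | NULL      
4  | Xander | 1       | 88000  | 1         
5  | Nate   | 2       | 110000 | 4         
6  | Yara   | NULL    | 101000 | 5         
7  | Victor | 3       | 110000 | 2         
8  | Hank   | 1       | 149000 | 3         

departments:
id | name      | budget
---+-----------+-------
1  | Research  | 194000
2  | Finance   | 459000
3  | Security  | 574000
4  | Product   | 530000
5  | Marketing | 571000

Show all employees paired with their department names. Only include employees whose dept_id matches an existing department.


INNER JOIN keeps only employees rows whose dept_id matches an id in departments. Walk through each employee:
  - employee 1 (Eve): dept_id=NULL, no match -> dropped
  - employee 2 (Grace): dept_id=3 -> matches Security
  - employee 3 (Olivia): dept_id=2 -> matches Finance
  - employee 4 (Xander): dept_id=1 -> matches Research
  - employee 5 (Nate): dept_id=2 -> matches Finance
  - employee 6 (Yara): dept_id=NULL, no match -> dropped
  - employee 7 (Victor): dept_id=3 -> matches Security
  - employee 8 (Hank): dept_id=1 -> matches Research
So 2 of 8 rows are dropped.

SQL:
SELECT a.name, b.name AS department
FROM employees a
INNER JOIN departments b ON a.dept_id = b.id

Result:
name   | department
-------+-----------
Grace  | Security  
Olivia | Finance   
Xander | Research  
Nate   | Finance   
Victor | Security  
Hank   | Research  


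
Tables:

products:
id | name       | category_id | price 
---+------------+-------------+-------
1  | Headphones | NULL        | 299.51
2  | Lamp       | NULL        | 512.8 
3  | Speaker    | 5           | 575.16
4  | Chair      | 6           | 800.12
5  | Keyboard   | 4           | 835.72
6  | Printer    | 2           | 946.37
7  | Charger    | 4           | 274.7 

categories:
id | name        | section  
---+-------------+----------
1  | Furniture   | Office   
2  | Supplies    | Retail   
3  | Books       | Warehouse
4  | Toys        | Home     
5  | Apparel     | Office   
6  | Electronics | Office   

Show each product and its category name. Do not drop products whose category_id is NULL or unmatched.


LEFT JOIN keeps every row from products (the left table); where category_id has no match in categories, the category columns become NULL. Walk through each product:
  - product 1 (Headphones): category_id=NULL, no match -> kept with NULL
  - product 2 (Lamp): category_id=NULL, no match -> kept with NULL
  - product 3 (Speaker): category_id=5 -> matches Apparel
  - product 4 (Chair): category_id=6 -> matches Electronics
  - product 5 (Keyboard): category_id=4 -> matches Toys
  - product 6 (Printer): category_id=2 -> matches Supplies
  - product 7 (Charger): category_id=4 -> matches Toys
All 7 rows appear; 2 have NULL category.

SQL:
SELECT a.name, b.name AS category
FROM products a
LEFT JOIN categories b ON a.category_id = b.id

Result:
name       | category   
-----------+------------
Headphones | NULL       
Lamp       | NULL       
Speaker    | Apparel    
Chair      | Electronics
Keyboard   | Toys       
Printer    | Supplies   
Charger    | Toys       


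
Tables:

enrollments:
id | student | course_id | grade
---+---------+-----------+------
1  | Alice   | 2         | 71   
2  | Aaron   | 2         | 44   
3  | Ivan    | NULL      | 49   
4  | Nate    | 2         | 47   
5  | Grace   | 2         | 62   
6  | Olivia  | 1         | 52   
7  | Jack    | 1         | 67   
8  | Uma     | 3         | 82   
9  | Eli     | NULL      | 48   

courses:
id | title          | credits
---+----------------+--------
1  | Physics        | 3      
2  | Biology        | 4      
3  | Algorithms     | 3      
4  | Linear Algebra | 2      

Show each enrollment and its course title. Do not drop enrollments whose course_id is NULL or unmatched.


LEFT JOIN keeps every row from enrollments (the left table); where course_id has no match in courses, the course columns become NULL. Walk through each enrollment:
  - enrollment 1 (Alice): course_id=2 -> matches Biology
  - enrollment 2 (Aaron): course_id=2 -> matches Biology
  - enrollment 3 (Ivan): course_id=NULL, no match -> kept with NULL
  - enrollment 4 (Nate): course_id=2 -> matches Biology
  - enrollment 5 (Grace): course_id=2 -> matches Biology
  - enrollment 6 (Olivia): course_id=1 -> matches Physics
  - enrollment 7 (Jack): course_id=1 -> matches Physics
  - enrollment 8 (Uma): course_id=3 -> matches Algorithms
  - enrollment 9 (Eli): course_id=NULL, no match -> kept with NULL
All 9 rows appear; 2 have NULL course.

SQL:
SELECT a.student, b.title AS course
FROM enrollments a
LEFT JOIN courses b ON a.course_id = b.id

Result:
student | course    
--------+-----------
Alice   | Biology   
Aaron   | Biology   
Ivan    | NULL      
Nate    | Biology   
Grace   | Biology   
Olivia  | Physics   
Jack    | Physics   
Uma     | Algorithms
Eli     | NULL      


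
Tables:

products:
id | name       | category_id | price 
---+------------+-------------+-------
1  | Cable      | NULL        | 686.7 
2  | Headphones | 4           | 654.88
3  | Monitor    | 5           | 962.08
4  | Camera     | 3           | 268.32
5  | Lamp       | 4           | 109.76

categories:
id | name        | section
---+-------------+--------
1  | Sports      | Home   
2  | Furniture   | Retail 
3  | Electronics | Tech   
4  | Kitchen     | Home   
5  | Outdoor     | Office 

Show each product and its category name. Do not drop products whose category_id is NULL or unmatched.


LEFT JOIN keeps every row from products (the left table); where category_id has no match in categories, the category columns become NULL. Walk through each product:
  - product 1 (Cable): category_id=NULL, no match -> kept with NULL
  - product 2 (Headphones): category_id=4 -> matches Kitchen
  - product 3 (Monitor): category_id=5 -> matches Outdoor
  - product 4 (Camera): category_id=3 -> matches Electronics
  - product 5 (Lamp): category_id=4 -> matches Kitchen
All 5 rows appear; 1 has NULL category.

SQL:
SELECT a.name, b.name AS category
FROM products a
LEFT JOIN categories b ON a.category_id = b.id

Result:
name       | category   
-----------+------------
Cable      | NULL       
Headphones | Kitchen    
Monitor    | Outdoor    
Camera     | Electronics
Lamp       | Kitchen    


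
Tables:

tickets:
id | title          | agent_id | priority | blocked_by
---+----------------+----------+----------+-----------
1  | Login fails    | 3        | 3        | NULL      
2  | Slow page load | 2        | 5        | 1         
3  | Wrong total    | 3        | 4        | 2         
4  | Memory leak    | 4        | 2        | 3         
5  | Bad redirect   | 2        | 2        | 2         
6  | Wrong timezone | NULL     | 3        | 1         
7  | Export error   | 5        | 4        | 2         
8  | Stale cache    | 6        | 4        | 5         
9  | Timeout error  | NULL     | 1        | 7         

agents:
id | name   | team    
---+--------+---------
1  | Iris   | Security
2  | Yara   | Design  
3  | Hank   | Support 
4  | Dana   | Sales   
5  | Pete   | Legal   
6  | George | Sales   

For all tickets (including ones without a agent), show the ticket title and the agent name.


LEFT JOIN keeps every row from tickets (the left table); where agent_id has no match in agents, the agent columns become NULL. Walk through each ticket:
  - ticket 1 (Login fails): agent_id=3 -> matches Hank
  - ticket 2 (Slow page load): agent_id=2 -> matches Yara
  - ticket 3 (Wrong total): agent_id=3 -> matches Hank
  - ticket 4 (Memory leak): agent_id=4 -> matches Dana
  - ticket 5 (Bad redirect): agent_id=2 -> matches Yara
  - ticket 6 (Wrong timezone): agent_id=NULL, no match -> kept with NULL
  - ticket 7 (Export error): agent_id=5 -> matches Pete
  - ticket 8 (Stale cache): agent_id=6 -> matches George
  - ticket 9 (Timeout error): agent_id=NULL, no match -> kept with NULL
All 9 rows appear; 2 have NULL agent.

SQL:
SELECT a.title, b.name AS agent
FROM tickets a
LEFT JOIN agents b ON a.agent_id = b.id

Result:
title          | agent 
---------------+-------
Login fails    | Hank  
Slow page load | Yara  
Wrong total    | Hank  
Memory leak    | Dana  
Bad redirect   | Yara  
Wrong timezone | NULL  
Export error   | Pete  
Stale cache    | George
Timeout error  | NULL  


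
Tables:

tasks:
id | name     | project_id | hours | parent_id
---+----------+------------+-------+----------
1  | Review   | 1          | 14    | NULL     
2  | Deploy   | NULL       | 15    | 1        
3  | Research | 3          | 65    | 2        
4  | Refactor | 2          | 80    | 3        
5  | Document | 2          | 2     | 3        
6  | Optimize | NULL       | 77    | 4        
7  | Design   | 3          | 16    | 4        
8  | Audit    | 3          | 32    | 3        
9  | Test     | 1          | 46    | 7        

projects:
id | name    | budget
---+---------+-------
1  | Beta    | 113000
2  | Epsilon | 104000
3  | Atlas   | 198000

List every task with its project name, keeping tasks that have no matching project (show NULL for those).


LEFT JOIN keeps every row from tasks (the left table); where project_id has no match in projects, the project columns become NULL. Walk through each task:
  - task 1 (Review): project_id=1 -> matches Beta
  - task 2 (Deploy): project_id=NULL, no match -> kept with NULL
  - task 3 (Research): project_id=3 -> matches Atlas
  - task 4 (Refactor): project_id=2 -> matches Epsilon
  - task 5 (Document): project_id=2 -> matches Epsilon
  - task 6 (Optimize): project_id=NULL, no match -> kept with NULL
  - task 7 (Design): project_id=3 -> matches Atlas
  - task 8 (Audit): project_id=3 -> matches Atlas
  - task 9 (Test): project_id=1 -> matches Beta
All 9 rows appear; 2 have NULL project.

SQL:
SELECT a.name, b.name AS project
FROM tasks a
LEFT JOIN projects b ON a.project_id = b.id

Result:
name     | project
---------+--------
Review   | Beta   
Deploy   | NULL   
Research | Atlas  
Refactor | Epsilon
Document | Epsilon
Optimize | NULL   
Design   | Atlas  
Audit    | Atlas  
Test     | Beta   


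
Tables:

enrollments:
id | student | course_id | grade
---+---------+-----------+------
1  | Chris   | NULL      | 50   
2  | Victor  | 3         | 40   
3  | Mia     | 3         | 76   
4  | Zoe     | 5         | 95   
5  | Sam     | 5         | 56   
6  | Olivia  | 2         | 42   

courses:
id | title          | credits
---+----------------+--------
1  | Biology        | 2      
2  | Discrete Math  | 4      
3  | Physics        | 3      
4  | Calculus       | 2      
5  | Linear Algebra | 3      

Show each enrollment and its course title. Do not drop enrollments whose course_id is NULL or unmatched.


LEFT JOIN keeps every row from enrollments (the left table); where course_id has no match in courses, the course columns become NULL. Walk through each enrollment:
  - enrollment 1 (Chris): course_id=NULL, no match -> kept with NULL
  - enrollment 2 (Victor): course_id=3 -> matches Physics
  - enrollment 3 (Mia): course_id=3 -> matches Physics
  - enrollment 4 (Zoe): course_id=5 -> matches Linear Algebra
  - enrollment 5 (Sam): course_id=5 -> matches Linear Algebra
  - enrollment 6 (Olivia): course_id=2 -> matches Discrete Math
All 6 rows appear; 1 has NULL course.

SQL:
SELECT a.student, b.title AS course
FROM enrollments a
LEFT JOIN courses b ON a.course_id = b.id

Result:
student | course        
--------+---------------
Chris   | NULL          
Victor  | Physics       
Mia     | Physics       
Zoe     | Linear Algebra
Sam     | Linear Algebra
Olivia  | Discrete Math 


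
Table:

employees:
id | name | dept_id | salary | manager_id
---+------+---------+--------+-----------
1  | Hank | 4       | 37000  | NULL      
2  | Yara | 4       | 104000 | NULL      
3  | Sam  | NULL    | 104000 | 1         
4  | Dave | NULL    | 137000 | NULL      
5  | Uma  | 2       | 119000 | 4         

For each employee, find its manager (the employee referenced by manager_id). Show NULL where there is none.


This is a self-join: employees is joined to a second copy of itself, matching each row's manager_id to another row's id. Use LEFT JOIN so rows with manager_id=NULL are kept.
  - employee 1 (Hank): manager_id=NULL -> NULL
  - employee 2 (Yara): manager_id=NULL -> NULL
  - employee 3 (Sam): manager_id=1 -> Hank
  - employee 4 (Dave): manager_id=NULL -> NULL
  - employee 5 (Uma): manager_id=4 -> Dave

SQL:
SELECT a.name AS item, b.name AS manager
FROM employees a
LEFT JOIN employees b ON a.manager_id = b.id

Result:
item | manager
-----+--------
Hank | NULL   
Yara | NULL   
Sam  | Hank   
Dave | NULL   
Uma  | Dave   


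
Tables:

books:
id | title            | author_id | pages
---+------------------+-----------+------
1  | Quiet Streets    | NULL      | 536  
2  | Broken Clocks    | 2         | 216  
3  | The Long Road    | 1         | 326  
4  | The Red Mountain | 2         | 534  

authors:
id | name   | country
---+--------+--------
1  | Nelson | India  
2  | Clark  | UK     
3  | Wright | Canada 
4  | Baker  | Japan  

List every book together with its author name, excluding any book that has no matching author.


INNER JOIN keeps only books rows whose author_id matches an id in authors. Walk through each book:
  - book 1 (Quiet Streets): author_id=NULL, no match -> dropped
  - book 2 (Broken Clocks): author_id=2 -> matches Clark
  - book 3 (The Long Road): author_id=1 -> matches Nelson
  - book 4 (The Red Mountain): author_id=2 -> matches Clark
So 1 of 4 rows is dropped.

SQL:
SELECT a.title, b.name AS author
FROM books a
INNER JOIN authors b ON a.author_id = b.id

Result:
title            | author
-----------------+-------
Broken Clocks    | Clark 
The Long Road    | Nelson
The Red Mountain | Clark 


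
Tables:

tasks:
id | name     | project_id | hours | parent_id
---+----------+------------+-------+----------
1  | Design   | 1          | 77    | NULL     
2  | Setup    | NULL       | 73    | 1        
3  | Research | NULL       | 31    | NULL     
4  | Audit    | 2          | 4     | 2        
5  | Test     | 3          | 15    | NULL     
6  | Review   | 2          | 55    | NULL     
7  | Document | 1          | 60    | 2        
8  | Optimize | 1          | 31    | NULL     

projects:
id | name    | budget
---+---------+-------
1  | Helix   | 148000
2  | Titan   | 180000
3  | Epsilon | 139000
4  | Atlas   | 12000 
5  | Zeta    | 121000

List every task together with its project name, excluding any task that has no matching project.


INNER JOIN keeps only tasks rows whose project_id matches an id in projects. Walk through each task:
  - task 1 (Design): project_id=1 -> matches Helix
  - task 2 (Setup): project_id=NULL, no match -> dropped
  - task 3 (Research): project_id=NULL, no match -> dropped
  - task 4 (Audit): project_id=2 -> matches Titan
  - task 5 (Test): project_id=3 -> matches Epsilon
  - task 6 (Review): project_id=2 -> matches Titan
  - task 7 (Document): project_id=1 -> matches Helix
  - task 8 (Optimize): project_id=1 -> matches Helix
So 2 of 8 rows are dropped.

SQL:
SELECT a.name, b.name AS project
FROM tasks a
INNER JOIN projects b ON a.project_id = b.id

Result:
name     | project
---------+--------
Design   | Helix  
Audit    | Titan  
Test     | Epsilon
Review   | Titan  
Document | Helix  
Optimize | Helix  


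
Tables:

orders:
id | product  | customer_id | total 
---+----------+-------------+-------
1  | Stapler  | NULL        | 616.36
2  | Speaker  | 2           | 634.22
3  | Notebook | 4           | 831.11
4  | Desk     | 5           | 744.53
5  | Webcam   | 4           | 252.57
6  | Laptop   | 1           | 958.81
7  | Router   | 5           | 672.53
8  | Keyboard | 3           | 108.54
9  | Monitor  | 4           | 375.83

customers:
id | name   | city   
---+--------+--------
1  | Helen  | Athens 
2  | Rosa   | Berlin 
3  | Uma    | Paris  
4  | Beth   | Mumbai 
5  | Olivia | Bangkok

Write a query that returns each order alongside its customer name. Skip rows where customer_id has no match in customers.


INNER JOIN keeps only orders rows whose customer_id matches an id in customers. Walk through each order:
  - order 1 (Stapler): customer_id=NULL, no match -> dropped
  - order 2 (Speaker): customer_id=2 -> matches Rosa
  - order 3 (Notebook): customer_id=4 -> matches Beth
  - order 4 (Desk): customer_id=5 -> matches Olivia
  - order 5 (Webcam): customer_id=4 -> matches Beth
  - order 6 (Laptop): customer_id=1 -> matches Helen
  - order 7 (Router): customer_id=5 -> matches Olivia
  - order 8 (Keyboard): customer_id=3 -> matches Uma
  - order 9 (Monitor): customer_id=4 -> matches Beth
So 1 of 9 rows is dropped.

SQL:
SELECT a.product, b.name AS customer
FROM orders a
INNER JOIN customers b ON a.customer_id = b.id

Result:
product  | customer
---------+---------
Speaker  | Rosa    
Notebook | Beth    
Desk     | Olivia  
Webcam   | Beth    
Laptop   | Helen   
Router   | Olivia  
Keyboard | Uma     
Monitor  | Beth    


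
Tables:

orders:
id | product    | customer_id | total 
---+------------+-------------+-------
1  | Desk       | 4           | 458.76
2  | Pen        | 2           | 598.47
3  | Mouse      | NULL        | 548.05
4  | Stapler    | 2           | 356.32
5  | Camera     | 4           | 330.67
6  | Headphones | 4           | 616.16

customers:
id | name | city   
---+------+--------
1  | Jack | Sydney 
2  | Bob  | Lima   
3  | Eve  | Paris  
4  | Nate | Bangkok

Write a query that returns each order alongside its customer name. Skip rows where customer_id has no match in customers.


INNER JOIN keeps only orders rows whose customer_id matches an id in customers. Walk through each order:
  - order 1 (Desk): customer_id=4 -> matches Nate
  - order 2 (Pen): customer_id=2 -> matches Bob
  - order 3 (Mouse): customer_id=NULL, no match -> dropped
  - order 4 (Stapler): customer_id=2 -> matches Bob
  - order 5 (Camera): customer_id=4 -> matches Nate
  - order 6 (Headphones): customer_id=4 -> matches Nate
So 1 of 6 rows is dropped.

SQL:
SELECT a.product, b.name AS customer
FROM orders a
INNER JOIN customers b ON a.customer_id = b.id

Result:
product    | customer
-----------+---------
Desk       | Nate    
Pen        | Bob     
Stapler    | Bob     
Camera     | Nate    
Headphones | Nate    


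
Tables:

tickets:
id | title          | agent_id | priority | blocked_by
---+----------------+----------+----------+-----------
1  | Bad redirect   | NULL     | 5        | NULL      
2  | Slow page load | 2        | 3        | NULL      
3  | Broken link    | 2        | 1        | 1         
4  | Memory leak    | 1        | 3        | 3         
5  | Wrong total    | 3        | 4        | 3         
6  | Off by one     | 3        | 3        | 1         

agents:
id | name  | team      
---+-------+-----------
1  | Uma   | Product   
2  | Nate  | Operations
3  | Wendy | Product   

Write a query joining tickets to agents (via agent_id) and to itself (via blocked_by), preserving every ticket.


Two LEFT JOINs from the same base table tickets: one to agents via agent_id, one to tickets itself via blocked_by. Both are LEFT so every ticket is preserved.
Match against agents:
  - ticket 1 (Bad redirect): agent_id=NULL, no match -> kept with NULL
  - ticket 2 (Slow page load): agent_id=2 -> matches Nate
  - ticket 3 (Broken link): agent_id=2 -> matches Nate
  - ticket 4 (Memory leak): agent_id=1 -> matches Uma
  - ticket 5 (Wrong total): agent_id=3 -> matches Wendy
  - ticket 6 (Off by one): agent_id=3 -> matches Wendy
Match against tickets (self):
  - ticket 1 (Bad redirect): blocked_by=NULL -> NULL
  - ticket 2 (Slow page load): blocked_by=NULL -> NULL
  - ticket 3 (Broken link): blocked_by=1 -> Bad redirect
  - ticket 4 (Memory leak): blocked_by=3 -> Broken link
  - ticket 5 (Wrong total): blocked_by=3 -> Broken link
  - ticket 6 (Off by one): blocked_by=1 -> Bad redirect

SQL:
SELECT a.title, b.name AS agent, c.title AS blocked_by
FROM tickets a
LEFT JOIN agents b ON a.agent_id = b.id
LEFT JOIN tickets c ON a.blocked_by = c.id

Result:
title          | agent | blocked_by  
---------------+-------+-------------
Bad redirect   | NULL  | NULL        
Slow page load | Nate  | NULL        
Broken link    | Nate  | Bad redirect
Memory leak    | Uma   | Broken link 
Wrong total    | Wendy | Broken link 
Off by one     | Wendy | Bad redirect


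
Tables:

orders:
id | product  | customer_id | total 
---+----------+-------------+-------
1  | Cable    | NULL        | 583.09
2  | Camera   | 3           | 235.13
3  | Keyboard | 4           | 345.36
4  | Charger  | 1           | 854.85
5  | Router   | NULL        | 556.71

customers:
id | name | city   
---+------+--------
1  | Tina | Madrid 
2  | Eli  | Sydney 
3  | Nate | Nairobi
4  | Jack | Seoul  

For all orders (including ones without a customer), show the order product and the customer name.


LEFT JOIN keeps every row from orders (the left table); where customer_id has no match in customers, the customer columns become NULL. Walk through each order:
  - order 1 (Cable): customer_id=NULL, no match -> kept with NULL
  - order 2 (Camera): customer_id=3 -> matches Nate
  - order 3 (Keyboard): customer_id=4 -> matches Jack
  - order 4 (Charger): customer_id=1 -> matches Tina
  - order 5 (Router): customer_id=NULL, no match -> kept with NULL
All 5 rows appear; 2 have NULL customer.

SQL:
SELECT a.product, b.name AS customer
FROM orders a
LEFT JOIN customers b ON a.customer_id = b.id

Result:
product  | customer
---------+---------
Cable    | NULL    
Camera   | Nate    
Keyboard | Jack    
Charger  | Tina    
Router   | NULL    


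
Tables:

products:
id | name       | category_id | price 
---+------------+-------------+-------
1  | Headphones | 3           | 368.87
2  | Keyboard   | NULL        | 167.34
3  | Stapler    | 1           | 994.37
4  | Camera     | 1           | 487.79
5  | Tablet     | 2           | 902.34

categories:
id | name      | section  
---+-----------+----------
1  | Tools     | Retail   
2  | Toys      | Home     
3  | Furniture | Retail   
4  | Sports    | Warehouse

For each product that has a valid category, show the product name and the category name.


INNER JOIN keeps only products rows whose category_id matches an id in categories. Walk through each product:
  - product 1 (Headphones): category_id=3 -> matches Furniture
  - product 2 (Keyboard): category_id=NULL, no match -> dropped
  - product 3 (Stapler): category_id=1 -> matches Tools
  - product 4 (Camera): category_id=1 -> matches Tools
  - product 5 (Tablet): category_id=2 -> matches Toys
So 1 of 5 rows is dropped.

SQL:
SELECT a.name, b.name AS category
FROM products a
INNER JOIN categories b ON a.category_id = b.id

Result:
name       | category 
-----------+----------
Headphones | Furniture
Stapler    | Tools    
Camera     | Tools    
Tablet     | Toys     


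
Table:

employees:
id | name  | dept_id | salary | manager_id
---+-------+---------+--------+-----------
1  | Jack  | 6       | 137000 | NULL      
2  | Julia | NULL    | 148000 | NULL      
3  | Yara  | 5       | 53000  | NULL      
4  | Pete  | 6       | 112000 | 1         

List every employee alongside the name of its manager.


This is a self-join: employees is joined to a second copy of itself, matching each row's manager_id to another row's id. Use LEFT JOIN so rows with manager_id=NULL are kept.
  - employee 1 (Jack): manager_id=NULL -> NULL
  - employee 2 (Julia): manager_id=NULL -> NULL
  - employee 3 (Yara): manager_id=NULL -> NULL
  - employee 4 (Pete): manager_id=1 -> Jack

SQL:
SELECT a.name AS item, b.name AS manager
FROM employees a
LEFT JOIN employees b ON a.manager_id = b.id

Result:
item  | manager
------+--------
Jack  | NULL   
Julia | NULL   
Yara  | NULL   
Pete  | Jack   


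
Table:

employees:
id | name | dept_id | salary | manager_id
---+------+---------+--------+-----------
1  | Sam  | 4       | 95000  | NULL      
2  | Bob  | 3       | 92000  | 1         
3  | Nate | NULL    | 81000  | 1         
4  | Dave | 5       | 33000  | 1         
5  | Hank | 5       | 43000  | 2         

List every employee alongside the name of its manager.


This is a self-join: employees is joined to a second copy of itself, matching each row's manager_id to another row's id. Use LEFT JOIN so rows with manager_id=NULL are kept.
  - employee 1 (Sam): manager_id=NULL -> NULL
  - employee 2 (Bob): manager_id=1 -> Sam
  - employee 3 (Nate): manager_id=1 -> Sam
  - employee 4 (Dave): manager_id=1 -> Sam
  - employee 5 (Hank): manager_id=2 -> Bob

SQL:
SELECT a.name AS item, b.name AS manager
FROM employees a
LEFT JOIN employees b ON a.manager_id = b.id

Result:
item | manager
-----+--------
Sam  | NULL   
Bob  | Sam    
Nate | Sam    
Dave | Sam    
Hank | Bob    


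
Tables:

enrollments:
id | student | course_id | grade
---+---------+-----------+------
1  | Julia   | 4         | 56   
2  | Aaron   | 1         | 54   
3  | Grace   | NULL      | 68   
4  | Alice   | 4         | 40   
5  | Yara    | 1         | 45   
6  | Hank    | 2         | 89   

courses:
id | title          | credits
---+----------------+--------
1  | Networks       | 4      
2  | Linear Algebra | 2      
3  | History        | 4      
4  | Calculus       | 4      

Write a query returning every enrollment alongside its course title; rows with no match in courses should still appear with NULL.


LEFT JOIN keeps every row from enrollments (the left table); where course_id has no match in courses, the course columns become NULL. Walk through each enrollment:
  - enrollment 1 (Julia): course_id=4 -> matches Calculus
  - enrollment 2 (Aaron): course_id=1 -> matches Networks
  - enrollment 3 (Grace): course_id=NULL, no match -> kept with NULL
  - enrollment 4 (Alice): course_id=4 -> matches Calculus
  - enrollment 5 (Yara): course_id=1 -> matches Networks
  - enrollment 6 (Hank): course_id=2 -> matches Linear Algebra
All 6 rows appear; 1 has NULL course.

SQL:
SELECT a.student, b.title AS course
FROM enrollments a
LEFT JOIN courses b ON a.course_id = b.id

Result:
student | course        
--------+---------------
Julia   | Calculus      
Aaron   | Networks      
Grace   | NULL          
Alice   | Calculus      
Yara    | Networks      
Hank    | Linear Algebra


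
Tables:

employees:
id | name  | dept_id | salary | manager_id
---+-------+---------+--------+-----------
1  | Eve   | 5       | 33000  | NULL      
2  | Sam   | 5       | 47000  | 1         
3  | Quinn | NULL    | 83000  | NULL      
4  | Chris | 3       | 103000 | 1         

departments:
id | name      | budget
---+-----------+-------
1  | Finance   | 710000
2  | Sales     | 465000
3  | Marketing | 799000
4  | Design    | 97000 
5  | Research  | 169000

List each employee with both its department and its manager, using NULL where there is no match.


Two LEFT JOINs from the same base table employees: one to departments via dept_id, one to employees itself via manager_id. Both are LEFT so every employee is preserved.
Match against departments:
  - employee 1 (Eve): dept_id=5 -> matches Research
  - employee 2 (Sam): dept_id=5 -> matches Research
  - employee 3 (Quinn): dept_id=NULL, no match -> kept with NULL
  - employee 4 (Chris): dept_id=3 -> matches Marketing
Match against employees (self):
  - employee 1 (Eve): manager_id=NULL -> NULL
  - employee 2 (Sam): manager_id=1 -> Eve
  - employee 3 (Quinn): manager_id=NULL -> NULL
  - employee 4 (Chris): manager_id=1 -> Eve

SQL:
SELECT a.name, b.name AS department, c.name AS manager
FROM employees a
LEFT JOIN departments b ON a.dept_id = b.id
LEFT JOIN employees c ON a.manager_id = c.id

Result:
name  | department | manager
------+------------+--------
Eve   | Research   | NULL   
Sam   | Research   | Eve    
Quinn | NULL       | NULL   
Chris | Marketing  | Eve    


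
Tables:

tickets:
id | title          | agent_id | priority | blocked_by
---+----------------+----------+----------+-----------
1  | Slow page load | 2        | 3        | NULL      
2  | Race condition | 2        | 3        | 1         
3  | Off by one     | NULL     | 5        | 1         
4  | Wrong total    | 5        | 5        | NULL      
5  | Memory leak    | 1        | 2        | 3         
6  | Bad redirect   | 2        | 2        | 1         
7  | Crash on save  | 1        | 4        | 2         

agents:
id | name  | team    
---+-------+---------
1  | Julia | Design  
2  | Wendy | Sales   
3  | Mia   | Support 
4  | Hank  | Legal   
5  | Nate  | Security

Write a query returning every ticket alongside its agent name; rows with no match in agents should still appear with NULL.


LEFT JOIN keeps every row from tickets (the left table); where agent_id has no match in agents, the agent columns become NULL. Walk through each ticket:
  - ticket 1 (Slow page load): agent_id=2 -> matches Wendy
  - ticket 2 (Race condition): agent_id=2 -> matches Wendy
  - ticket 3 (Off by one): agent_id=NULL, no match -> kept with NULL
  - ticket 4 (Wrong total): agent_id=5 -> matches Nate
  - ticket 5 (Memory leak): agent_id=1 -> matches Julia
  - ticket 6 (Bad redirect): agent_id=2 -> matches Wendy
  - ticket 7 (Crash on save): agent_id=1 -> matches Julia
All 7 rows appear; 1 has NULL agent.

SQL:
SELECT a.title, b.name AS agent
FROM tickets a
LEFT JOIN agents b ON a.agent_id = b.id

Result:
title          | agent
---------------+------
Slow page load | Wendy
Race condition | Wendy
Off by one     | NULL 
Wrong total    | Nate 
Memory leak    | Julia
Bad redirect   | Wendy
Crash on save  | Julia


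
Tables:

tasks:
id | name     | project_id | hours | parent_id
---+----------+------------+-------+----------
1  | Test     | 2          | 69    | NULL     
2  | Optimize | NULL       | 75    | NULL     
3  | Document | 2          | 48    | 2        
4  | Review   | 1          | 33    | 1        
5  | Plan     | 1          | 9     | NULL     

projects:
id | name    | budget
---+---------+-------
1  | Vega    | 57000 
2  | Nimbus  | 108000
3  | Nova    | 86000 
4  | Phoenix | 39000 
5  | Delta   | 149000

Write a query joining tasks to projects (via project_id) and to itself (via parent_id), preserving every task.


Two LEFT JOINs from the same base table tasks: one to projects via project_id, one to tasks itself via parent_id. Both are LEFT so every task is preserved.
Match against projects:
  - task 1 (Test): project_id=2 -> matches Nimbus
  - task 2 (Optimize): project_id=NULL, no match -> kept with NULL
  - task 3 (Document): project_id=2 -> matches Nimbus
  - task 4 (Review): project_id=1 -> matches Vega
  - task 5 (Plan): project_id=1 -> matches Vega
Match against tasks (self):
  - task 1 (Test): parent_id=NULL -> NULL
  - task 2 (Optimize): parent_id=NULL -> NULL
  - task 3 (Document): parent_id=2 -> Optimize
  - task 4 (Review): parent_id=1 -> Test
  - task 5 (Plan): parent_id=NULL -> NULL

SQL:
SELECT a.name, b.name AS project, c.name AS parent
FROM tasks a
LEFT JOIN projects b ON a.project_id = b.id
LEFT JOIN tasks c ON a.parent_id = c.id

Result:
name     | project | parent  
---------+---------+---------
Test     | Nimbus  | NULL    
Optimize | NULL    | NULL    
Document | Nimbus  | Optimize
Review   | Vega    | Test    
Plan     | Vega    | NULL    


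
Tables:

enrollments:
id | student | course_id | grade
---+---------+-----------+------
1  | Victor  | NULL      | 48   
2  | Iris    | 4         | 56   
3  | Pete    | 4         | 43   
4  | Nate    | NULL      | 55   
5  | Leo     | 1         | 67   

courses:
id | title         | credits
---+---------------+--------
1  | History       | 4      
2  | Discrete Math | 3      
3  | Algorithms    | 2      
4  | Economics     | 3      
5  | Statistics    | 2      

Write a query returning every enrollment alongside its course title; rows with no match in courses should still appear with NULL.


LEFT JOIN keeps every row from enrollments (the left table); where course_id has no match in courses, the course columns become NULL. Walk through each enrollment:
  - enrollment 1 (Victor): course_id=NULL, no match -> kept with NULL
  - enrollment 2 (Iris): course_id=4 -> matches Economics
  - enrollment 3 (Pete): course_id=4 -> matches Economics
  - enrollment 4 (Nate): course_id=NULL, no match -> kept with NULL
  - enrollment 5 (Leo): course_id=1 -> matches History
All 5 rows appear; 2 have NULL course.

SQL:
SELECT a.student, b.title AS course
FROM enrollments a
LEFT JOIN courses b ON a.course_id = b.id

Result:
student | course   
--------+----------
Victor  | NULL     
Iris    | Economics
Pete    | Economics
Nate    | NULL     
Leo     | History  


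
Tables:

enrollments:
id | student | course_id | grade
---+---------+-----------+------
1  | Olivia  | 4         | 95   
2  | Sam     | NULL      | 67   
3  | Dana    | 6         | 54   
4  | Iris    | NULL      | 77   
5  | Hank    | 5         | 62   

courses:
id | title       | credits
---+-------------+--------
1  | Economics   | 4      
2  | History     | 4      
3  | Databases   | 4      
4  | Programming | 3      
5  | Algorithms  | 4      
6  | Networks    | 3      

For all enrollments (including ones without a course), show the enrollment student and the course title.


LEFT JOIN keeps every row from enrollments (the left table); where course_id has no match in courses, the course columns become NULL. Walk through each enrollment:
  - enrollment 1 (Olivia): course_id=4 -> matches Programming
  - enrollment 2 (Sam): course_id=NULL, no match -> kept with NULL
  - enrollment 3 (Dana): course_id=6 -> matches Networks
  - enrollment 4 (Iris): course_id=NULL, no match -> kept with NULL
  - enrollment 5 (Hank): course_id=5 -> matches Algorithms
All 5 rows appear; 2 have NULL course.

SQL:
SELECT a.student, b.title AS course
FROM enrollments a
LEFT JOIN courses b ON a.course_id = b.id

Result:
student | course     
--------+------------
Olivia  | Programming
Sam     | NULL       
Dana    | Networks   
Iris    | NULL       
Hank    | Algorithms 


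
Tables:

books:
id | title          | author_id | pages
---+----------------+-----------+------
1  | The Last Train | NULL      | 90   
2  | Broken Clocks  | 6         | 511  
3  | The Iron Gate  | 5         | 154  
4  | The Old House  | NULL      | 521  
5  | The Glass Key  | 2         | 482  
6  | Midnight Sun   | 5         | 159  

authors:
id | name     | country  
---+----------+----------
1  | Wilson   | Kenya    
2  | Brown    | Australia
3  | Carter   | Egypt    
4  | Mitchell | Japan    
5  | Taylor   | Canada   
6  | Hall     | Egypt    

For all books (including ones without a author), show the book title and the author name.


LEFT JOIN keeps every row from books (the left table); where author_id has no match in authors, the author columns become NULL. Walk through each book:
  - book 1 (The Last Train): author_id=NULL, no match -> kept with NULL
  - book 2 (Broken Clocks): author_id=6 -> matches Hall
  - book 3 (The Iron Gate): author_id=5 -> matches Taylor
  - book 4 (The Old House): author_id=NULL, no match -> kept with NULL
  - book 5 (The Glass Key): author_id=2 -> matches Brown
  - book 6 (Midnight Sun): author_id=5 -> matches Taylor
All 6 rows appear; 2 have NULL author.

SQL:
SELECT a.title, b.name AS author
FROM books a
LEFT JOIN authors b ON a.author_id = b.id

Result:
title          | author
---------------+-------
The Last Train | NULL  
Broken Clocks  | Hall  
The Iron Gate  | Taylor
The Old House  | NULL  
The Glass Key  | Brown 
Midnight Sun   | Taylor


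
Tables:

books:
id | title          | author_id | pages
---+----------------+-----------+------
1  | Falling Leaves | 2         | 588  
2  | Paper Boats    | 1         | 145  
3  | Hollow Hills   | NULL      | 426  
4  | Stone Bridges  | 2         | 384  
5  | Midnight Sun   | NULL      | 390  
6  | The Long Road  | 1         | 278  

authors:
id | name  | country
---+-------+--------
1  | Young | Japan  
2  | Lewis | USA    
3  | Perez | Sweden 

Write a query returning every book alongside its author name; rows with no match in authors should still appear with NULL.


LEFT JOIN keeps every row from books (the left table); where author_id has no match in authors, the author columns become NULL. Walk through each book:
  - book 1 (Falling Leaves): author_id=2 -> matches Lewis
  - book 2 (Paper Boats): author_id=1 -> matches Young
  - book 3 (Hollow Hills): author_id=NULL, no match -> kept with NULL
  - book 4 (Stone Bridges): author_id=2 -> matches Lewis
  - book 5 (Midnight Sun): author_id=NULL, no match -> kept with NULL
  - book 6 (The Long Road): author_id=1 -> matches Young
All 6 rows appear; 2 have NULL author.

SQL:
SELECT a.title, b.name AS author
FROM books a
LEFT JOIN authors b ON a.author_id = b.id

Result:
title          | author
---------------+-------
Falling Leaves | Lewis 
Paper Boats    | Young 
Hollow Hills   | NULL  
Stone Bridges  | Lewis 
Midnight Sun   | NULL  
The Long Road  | Young 


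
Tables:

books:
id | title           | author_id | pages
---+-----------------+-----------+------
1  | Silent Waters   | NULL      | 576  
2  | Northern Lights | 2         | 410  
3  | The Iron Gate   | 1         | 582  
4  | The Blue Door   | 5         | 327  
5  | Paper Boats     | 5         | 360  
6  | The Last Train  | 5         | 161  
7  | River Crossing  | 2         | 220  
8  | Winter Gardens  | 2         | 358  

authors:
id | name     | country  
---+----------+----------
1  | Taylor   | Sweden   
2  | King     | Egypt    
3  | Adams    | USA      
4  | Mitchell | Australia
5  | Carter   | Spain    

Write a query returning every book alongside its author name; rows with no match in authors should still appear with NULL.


LEFT JOIN keeps every row from books (the left table); where author_id has no match in authors, the author columns become NULL. Walk through each book:
  - book 1 (Silent Waters): author_id=NULL, no match -> kept with NULL
  - book 2 (Northern Lights): author_id=2 -> matches King
  - book 3 (The Iron Gate): author_id=1 -> matches Taylor
  - book 4 (The Blue Door): author_id=5 -> matches Carter
  - book 5 (Paper Boats): author_id=5 -> matches Carter
  - book 6 (The Last Train): author_id=5 -> matches Carter
  - book 7 (River Crossing): author_id=2 -> matches King
  - book 8 (Winter Gardens): author_id=2 -> matches King
All 8 rows appear; 1 has NULL author.

SQL:
SELECT a.title, b.name AS author
FROM books a
LEFT JOIN authors b ON a.author_id = b.id

Result:
title           | author
----------------+-------
Silent Waters   | NULL  
Northern Lights | King  
The Iron Gate   | Taylor
The Blue Door   | Carter
Paper Boats     | Carter
The Last Train  | Carter
River Crossing  | King  
Winter Gardens  | King  


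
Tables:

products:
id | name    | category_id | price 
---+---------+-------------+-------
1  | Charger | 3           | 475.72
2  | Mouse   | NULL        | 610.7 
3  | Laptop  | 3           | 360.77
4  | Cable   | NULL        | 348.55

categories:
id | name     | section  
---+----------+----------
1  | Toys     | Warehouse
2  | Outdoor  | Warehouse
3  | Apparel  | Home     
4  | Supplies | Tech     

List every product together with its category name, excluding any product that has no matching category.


INNER JOIN keeps only products rows whose category_id matches an id in categories. Walk through each product:
  - product 1 (Charger): category_id=3 -> matches Apparel
  - product 2 (Mouse): category_id=NULL, no match -> dropped
  - product 3 (Laptop): category_id=3 -> matches Apparel
  - product 4 (Cable): category_id=NULL, no match -> dropped
So 2 of 4 rows are dropped.

SQL:
SELECT a.name, b.name AS category
FROM products a
INNER JOIN categories b ON a.category_id = b.id

Result:
name    | category
--------+---------
Charger | Apparel 
Laptop  | Apparel 


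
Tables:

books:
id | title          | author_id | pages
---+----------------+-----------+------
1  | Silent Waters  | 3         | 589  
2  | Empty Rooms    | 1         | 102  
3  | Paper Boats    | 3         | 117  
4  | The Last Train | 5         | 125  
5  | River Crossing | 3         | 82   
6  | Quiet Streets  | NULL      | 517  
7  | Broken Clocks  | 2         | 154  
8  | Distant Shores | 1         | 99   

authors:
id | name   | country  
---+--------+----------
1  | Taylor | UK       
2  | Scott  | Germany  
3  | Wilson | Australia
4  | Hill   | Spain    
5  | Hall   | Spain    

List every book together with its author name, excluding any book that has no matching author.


INNER JOIN keeps only books rows whose author_id matches an id in authors. Walk through each book:
  - book 1 (Silent Waters): author_id=3 -> matches Wilson
  - book 2 (Empty Rooms): author_id=1 -> matches Taylor
  - book 3 (Paper Boats): author_id=3 -> matches Wilson
  - book 4 (The Last Train): author_id=5 -> matches Hall
  - book 5 (River Crossing): author_id=3 -> matches Wilson
  - book 6 (Quiet Streets): author_id=NULL, no match -> dropped
  - book 7 (Broken Clocks): author_id=2 -> matches Scott
  - book 8 (Distant Shores): author_id=1 -> matches Taylor
So 1 of 8 rows is dropped.

SQL:
SELECT a.title, b.name AS author
FROM books a
INNER JOIN authors b ON a.author_id = b.id

Result:
title          | author
---------------+-------
Silent Waters  | Wilson
Empty Rooms    | Taylor
Paper Boats    | Wilson
The Last Train | Hall  
River Crossing | Wilson
Broken Clocks  | Scott 
Distant Shores | Taylor
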